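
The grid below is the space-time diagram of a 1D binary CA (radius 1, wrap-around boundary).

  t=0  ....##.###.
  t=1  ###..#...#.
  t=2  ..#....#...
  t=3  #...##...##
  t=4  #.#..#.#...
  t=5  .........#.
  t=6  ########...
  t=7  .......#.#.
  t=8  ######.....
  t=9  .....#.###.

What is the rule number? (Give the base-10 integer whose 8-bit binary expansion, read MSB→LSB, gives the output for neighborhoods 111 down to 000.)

  nb ###: next=.  (t=0,i=8, bit7=0)
  nb ##.: next=#  (t=0,i=5, bit6=1)
  nb #.#: next=.  (t=0,i=6, bit5=0)
  nb #..: next=.  (t=0,i=10, bit4=0)
  nb .##: next=.  (t=0,i=4, bit3=0)
  nb .#.: next=.  (t=1,i=5, bit2=0)
  nb ..#: next=.  (t=0,i=3, bit1=0)
  nb ...: next=#  (t=0,i=0, bit0=1)
  bits 01000001 = 65

65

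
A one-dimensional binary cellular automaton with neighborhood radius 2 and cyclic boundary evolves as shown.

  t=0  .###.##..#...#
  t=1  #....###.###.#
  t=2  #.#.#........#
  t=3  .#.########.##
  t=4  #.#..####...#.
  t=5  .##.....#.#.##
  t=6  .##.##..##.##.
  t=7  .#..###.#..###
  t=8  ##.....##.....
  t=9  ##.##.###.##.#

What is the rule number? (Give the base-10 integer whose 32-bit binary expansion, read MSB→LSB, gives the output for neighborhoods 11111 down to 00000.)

  [31] ##### => #  t=3,i=5
  [30] ####. => .  t=3,i=9
  [29] ###.# => .  t=0,i=3
  [28] ###.. => #  t=4,i=8
  [27] ##.## => .  t=0,i=4
  [26] ##.#. => #  t=2,i=1
  [25] ##..# => #  t=0,i=7
  [24] ##... => .  t=1,i=1
  [23] #.### => .  t=0,i=1
  [22] #.##. => #  t=0,i=5
  [21] #.#.# => .  t=2,i=2
  [20] #.#.. => #  t=2,i=4
  [19] #..## => .  t=4,i=4
  [18] #..#. => .  t=0,i=8
  [17] #...# => #  t=0,i=11
  [16] #.... => #  t=1,i=2
  [15] .#### => .  t=3,i=4
  [14] .###. => .  t=0,i=2
  [13] .##.# => .  t=2,i=0
  [12] .##.. => #  t=0,i=6
  [11] .#.## => #  t=0,i=0
  [10] .#.#. => #  t=2,i=3
  [9] .#..# => .  t=4,i=3
  [8] .#... => #  t=0,i=10
  [7] ..### => .  t=1,i=5
  [6] ..##. => #  t=2,i=13
  [5] ..#.# => #  t=0,i=13
  [4] ..#.. => #  t=0,i=9
  [3] ...## => #  t=1,i=4
  [2] ...#. => .  t=0,i=12
  [1] ....# => .  t=1,i=3
  [0] ..... => #  t=2,i=7
  bits 10010110010100110001110101111001 = 2522029433

2522029433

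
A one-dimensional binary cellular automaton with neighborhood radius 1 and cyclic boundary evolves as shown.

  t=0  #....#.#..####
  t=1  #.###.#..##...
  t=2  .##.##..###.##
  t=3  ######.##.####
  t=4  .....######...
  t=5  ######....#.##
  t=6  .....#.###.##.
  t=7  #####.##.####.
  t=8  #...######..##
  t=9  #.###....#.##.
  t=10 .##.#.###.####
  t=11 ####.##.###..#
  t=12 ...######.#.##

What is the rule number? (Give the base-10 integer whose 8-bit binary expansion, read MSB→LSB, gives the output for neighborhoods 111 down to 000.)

107

  nb ###: next=.  (t=0,i=11, bit7=0)
  nb ##.: next=#  (t=0,i=0, bit6=1)
  nb #.#: next=#  (t=0,i=6, bit5=1)
  nb #..: next=.  (t=0,i=1, bit4=0)
  nb .##: next=#  (t=0,i=10, bit3=1)
  nb .#.: next=.  (t=0,i=5, bit2=0)
  nb ..#: next=#  (t=0,i=4, bit1=1)
  nb ...: next=#  (t=0,i=2, bit0=1)
  bits 01101011 = 107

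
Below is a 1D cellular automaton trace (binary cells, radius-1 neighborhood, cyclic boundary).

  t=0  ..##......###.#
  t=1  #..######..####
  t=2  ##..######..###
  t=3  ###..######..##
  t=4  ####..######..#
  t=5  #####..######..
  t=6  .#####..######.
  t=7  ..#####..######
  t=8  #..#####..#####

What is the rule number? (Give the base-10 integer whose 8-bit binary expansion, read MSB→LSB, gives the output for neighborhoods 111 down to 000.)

245

  ###|#  b7=1 t=0,i=11
  ##.|#  b6=1 t=0,i=3
  #.#|#  b5=1 t=0,i=13
  #..|#  b4=1 t=0,i=0
  .##|.  b3=0 t=0,i=2
  .#.|#  b2=1 t=0,i=14
  ..#|.  b1=0 t=0,i=1
  ...|#  b0=1 t=0,i=5
  bits 11110101 = 245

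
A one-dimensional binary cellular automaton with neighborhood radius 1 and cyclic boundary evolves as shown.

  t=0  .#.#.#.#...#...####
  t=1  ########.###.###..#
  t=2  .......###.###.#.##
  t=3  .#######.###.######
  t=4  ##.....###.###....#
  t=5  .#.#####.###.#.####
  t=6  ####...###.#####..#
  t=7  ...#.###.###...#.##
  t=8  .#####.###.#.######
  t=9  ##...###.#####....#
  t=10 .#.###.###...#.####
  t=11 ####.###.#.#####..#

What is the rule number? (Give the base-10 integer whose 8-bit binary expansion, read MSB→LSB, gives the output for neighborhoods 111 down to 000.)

  [7] ### => .  t=0,i=16
  [6] ##. => #  t=0,i=18
  [5] #.# => #  t=0,i=0
  [4] #.. => .  t=0,i=8
  [3] .## => #  t=0,i=15
  [2] .#. => #  t=0,i=1
  [1] ..# => #  t=0,i=10
  [0] ... => #  t=0,i=9
  bits 01101111 = 111

111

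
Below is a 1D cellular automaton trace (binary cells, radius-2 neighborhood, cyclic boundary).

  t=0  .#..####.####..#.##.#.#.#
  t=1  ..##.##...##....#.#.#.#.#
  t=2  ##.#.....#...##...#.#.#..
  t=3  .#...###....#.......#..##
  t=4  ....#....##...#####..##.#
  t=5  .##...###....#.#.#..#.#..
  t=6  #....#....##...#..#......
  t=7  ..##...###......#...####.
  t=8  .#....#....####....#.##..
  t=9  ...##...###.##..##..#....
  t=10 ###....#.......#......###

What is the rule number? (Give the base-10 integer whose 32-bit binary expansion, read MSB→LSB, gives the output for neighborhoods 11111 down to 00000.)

  ##### -> .   bit 31 = 0  t=4,i=16
  ####. -> #   bit 30 = 1  t=0,i=6
  ###.# -> .   bit 29 = 0  t=0,i=7
  ###.. -> .   bit 28 = 0  t=0,i=12
  ##.## -> .   bit 27 = 0  t=0,i=8
  ##.#. -> .   bit 26 = 0  t=0,i=19
  ##..# -> .   bit 25 = 0  t=0,i=13
  ##... -> .   bit 24 = 0  t=1,i=7
  #.### -> .   bit 23 = 0  t=0,i=9
  #.##. -> .   bit 22 = 0  t=0,i=17
  #.#.# -> #   bit 21 = 1  t=0,i=20
  #.#.. -> .   bit 20 = 0  t=0,i=1
  #..## -> #   bit 19 = 1  t=0,i=3
  #..#. -> .   bit 18 = 0  t=0,i=14
  #...# -> .   bit 17 = 0  t=1,i=8
  #.... -> #   bit 16 = 1  t=1,i=13
  .#### -> #   bit 15 = 1  t=0,i=5
  .###. -> .   bit 14 = 0  t=3,i=6
  .##.# -> #   bit 13 = 1  t=0,i=18
  .##.. -> .   bit 12 = 0  t=1,i=6
  .#.## -> #   bit 11 = 1  t=0,i=16
  .#.#. -> .   bit 10 = 0  t=0,i=0
  .#..# -> #   bit 9 = 1  t=0,i=2
  .#... -> .   bit 8 = 0  t=2,i=4
  ..### -> .   bit 7 = 0  t=0,i=4
  ..##. -> .   bit 6 = 0  t=1,i=2
  ..#.# -> .   bit 5 = 0  t=0,i=15
  ..#.. -> .   bit 4 = 0  t=2,i=9
  ...## -> #   bit 3 = 1  t=1,i=9
  ...#. -> .   bit 2 = 0  t=1,i=15
  ....# -> #   bit 1 = 1  t=1,i=14
  ..... -> #   bit 0 = 1  t=2,i=6
  bits 01000000001010011010101000001011 = 1076472331

1076472331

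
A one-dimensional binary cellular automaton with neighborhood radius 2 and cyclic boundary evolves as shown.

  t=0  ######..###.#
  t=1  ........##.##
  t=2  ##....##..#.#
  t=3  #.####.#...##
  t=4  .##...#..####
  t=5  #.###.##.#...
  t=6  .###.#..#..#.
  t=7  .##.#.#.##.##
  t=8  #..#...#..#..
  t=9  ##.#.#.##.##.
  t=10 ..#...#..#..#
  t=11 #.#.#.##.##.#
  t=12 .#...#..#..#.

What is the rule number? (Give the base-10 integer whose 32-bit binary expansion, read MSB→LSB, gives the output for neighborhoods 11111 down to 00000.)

226712218

  nb #####: next=.  (t=0,i=1, bit31=0)
  nb ####.: next=.  (t=0,i=4, bit30=0)
  nb ###.#: next=.  (t=0,i=10, bit29=0)
  nb ###..: next=.  (t=0,i=5, bit28=0)
  nb ##.##: next=#  (t=0,i=11, bit27=1)
  nb ##.#.: next=#  (t=3,i=6, bit26=1)
  nb ##..#: next=.  (t=0,i=6, bit25=0)
  nb ##...: next=#  (t=1,i=0, bit24=1)
  nb #.###: next=#  (t=0,i=12, bit23=1)
  nb #.##.: next=.  (t=1,i=11, bit22=0)
  nb #.#.#: next=.  (t=7,i=4, bit21=0)
  nb #.#..: next=.  (t=3,i=7, bit20=0)
  nb #..##: next=.  (t=0,i=7, bit19=0)
  nb #..#.: next=.  (t=2,i=9, bit18=0)
  nb #...#: next=#  (t=3,i=9, bit17=1)
  nb #....: next=#  (t=1,i=1, bit16=1)
  nb .####: next=.  (t=0,i=0, bit15=0)
  nb .###.: next=#  (t=0,i=9, bit14=1)
  nb .##.#: next=.  (t=1,i=9, bit13=0)
  nb .##..: next=#  (t=1,i=12, bit12=1)
  nb .#.##: next=#  (t=2,i=11, bit11=1)
  nb .#.#.: next=.  (t=7,i=5, bit10=0)
  nb .#..#: next=#  (t=4,i=7, bit9=1)
  nb .#...: next=.  (t=3,i=8, bit8=0)
  nb ..###: next=#  (t=0,i=8, bit7=1)
  nb ..##.: next=.  (t=1,i=8, bit6=0)
  nb ..#.#: next=.  (t=2,i=10, bit5=0)
  nb ..#..: next=#  (t=4,i=6, bit4=1)
  nb ...##: next=#  (t=1,i=7, bit3=1)
  nb ...#.: next=.  (t=4,i=5, bit2=0)
  nb ....#: next=#  (t=1,i=6, bit1=1)
  nb .....: next=.  (t=1,i=2, bit0=0)
  bits 00001101100000110101101010011010 = 226712218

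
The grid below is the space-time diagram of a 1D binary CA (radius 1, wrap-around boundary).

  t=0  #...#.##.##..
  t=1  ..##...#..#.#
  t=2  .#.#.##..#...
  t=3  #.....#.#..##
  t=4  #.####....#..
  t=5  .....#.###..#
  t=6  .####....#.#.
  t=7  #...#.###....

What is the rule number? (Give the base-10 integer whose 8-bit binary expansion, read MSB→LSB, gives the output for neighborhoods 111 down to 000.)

  ### -> .   bit 7 = 0  t=3,i=12
  ##. -> #   bit 6 = 1  t=0,i=7
  #.# -> .   bit 5 = 0  t=0,i=5
  #.. -> .   bit 4 = 0  t=0,i=1
  .## -> .   bit 3 = 0  t=0,i=6
  .#. -> .   bit 2 = 0  t=0,i=0
  ..# -> #   bit 1 = 1  t=0,i=3
  ... -> #   bit 0 = 1  t=0,i=2
  bits 01000011 = 67

67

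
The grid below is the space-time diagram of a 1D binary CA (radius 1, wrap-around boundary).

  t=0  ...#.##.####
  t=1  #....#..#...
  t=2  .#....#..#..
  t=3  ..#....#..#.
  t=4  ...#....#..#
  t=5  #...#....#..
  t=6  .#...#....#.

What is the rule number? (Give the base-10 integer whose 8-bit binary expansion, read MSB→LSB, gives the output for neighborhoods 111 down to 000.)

  [7] ### => .  t=0,i=9
  [6] ##. => .  t=0,i=6
  [5] #.# => .  t=0,i=4
  [4] #.. => #  t=0,i=0
  [3] .## => #  t=0,i=5
  [2] .#. => .  t=0,i=3
  [1] ..# => .  t=0,i=2
  [0] ... => .  t=0,i=1
  bits 00011000 = 24

24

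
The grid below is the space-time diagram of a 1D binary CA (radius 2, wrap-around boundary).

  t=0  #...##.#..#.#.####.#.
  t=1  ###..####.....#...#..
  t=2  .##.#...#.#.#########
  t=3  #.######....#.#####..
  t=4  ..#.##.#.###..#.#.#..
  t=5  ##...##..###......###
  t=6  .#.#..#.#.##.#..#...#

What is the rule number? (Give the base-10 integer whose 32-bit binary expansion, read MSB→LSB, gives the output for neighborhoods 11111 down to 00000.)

2627433238

  [31] ##### => #  t=2,i=14
  [30] ####. => .  t=0,i=16
  [29] ###.# => .  t=0,i=17
  [28] ###.. => #  t=1,i=2
  [27] ##.## => #  t=2,i=0
  [26] ##.#. => #  t=0,i=6
  [25] ##..# => .  t=1,i=3
  [24] ##... => .  t=1,i=9
  [23] #.### => #  t=0,i=14
  [22] #.##. => .  t=2,i=1
  [21] #.#.# => .  t=0,i=12
  [20] #.#.. => #  t=0,i=0
  [19] #..## => #  t=1,i=4
  [18] #..#. => .  t=0,i=9
  [17] #...# => #  t=0,i=2
  [16] #.... => #  t=1,i=10
  [15] .#### => .  t=0,i=15
  [14] .###. => #  t=1,i=1
  [13] .##.# => #  t=0,i=5
  [12] .##.. => #  t=5,i=6
  [11] .#.## => .  t=0,i=13
  [10] .#.#. => .  t=0,i=11
  [9] .#..# => #  t=0,i=8
  [8] .#... => #  t=0,i=1
  [7] ..### => .  t=1,i=0
  [6] ..##. => .  t=0,i=4
  [5] ..#.# => .  t=0,i=10
  [4] ..#.. => #  t=1,i=14
  [3] ...## => .  t=0,i=3
  [2] ...#. => #  t=1,i=13
  [1] ....# => #  t=1,i=12
  [0] ..... => .  t=1,i=11
  bits 10011100100110110111001100010110 = 2627433238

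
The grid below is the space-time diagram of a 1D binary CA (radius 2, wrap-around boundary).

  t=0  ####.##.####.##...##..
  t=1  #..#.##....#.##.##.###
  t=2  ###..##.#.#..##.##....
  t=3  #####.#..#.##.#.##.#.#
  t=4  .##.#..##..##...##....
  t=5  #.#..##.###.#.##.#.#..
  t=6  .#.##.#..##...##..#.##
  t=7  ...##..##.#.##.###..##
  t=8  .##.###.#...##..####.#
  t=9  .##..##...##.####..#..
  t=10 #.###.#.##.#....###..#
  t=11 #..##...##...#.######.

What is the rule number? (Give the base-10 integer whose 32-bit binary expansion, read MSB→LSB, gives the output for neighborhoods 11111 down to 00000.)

2991552140

  ##### -> #   bit 31 = 1  t=3,i=1
  ####. -> .   bit 30 = 0  t=0,i=2
  ###.# -> #   bit 29 = 1  t=0,i=3
  ###.. -> #   bit 28 = 1  t=1,i=0
  ##.## -> .   bit 27 = 0  t=0,i=4
  ##.#. -> .   bit 26 = 0  t=2,i=7
  ##..# -> #   bit 25 = 1  t=0,i=20
  ##... -> .   bit 24 = 0  t=0,i=15
  #.### -> .   bit 23 = 0  t=0,i=8
  #.##. -> #   bit 22 = 1  t=0,i=5
  #.#.# -> .   bit 21 = 0  t=2,i=8
  #.#.. -> .   bit 20 = 0  t=2,i=10
  #..## -> #   bit 19 = 1  t=0,i=21
  #..#. -> #   bit 18 = 1  t=1,i=2
  #...# -> #   bit 17 = 1  t=0,i=16
  #.... -> #   bit 16 = 1  t=1,i=8
  .#### -> .   bit 15 = 0  t=0,i=1
  .###. -> #   bit 14 = 1  t=2,i=1
  .##.# -> #   bit 13 = 1  t=0,i=6
  .##.. -> #   bit 12 = 1  t=0,i=14
  .#.## -> .   bit 11 = 0  t=1,i=4
  .#.#. -> #   bit 10 = 1  t=2,i=9
  .#..# -> #   bit 9 = 1  t=2,i=11
  .#... -> .   bit 8 = 0  t=8,i=9
  ..### -> #   bit 7 = 1  t=0,i=0
  ..##. -> .   bit 6 = 0  t=0,i=18
  ..#.# -> .   bit 5 = 0  t=1,i=3
  ..#.. -> .   bit 4 = 0  t=9,i=19
  ...## -> #   bit 3 = 1  t=0,i=17
  ...#. -> #   bit 2 = 1  t=1,i=10
  ....# -> .   bit 1 = 0  t=1,i=9
  ..... -> .   bit 0 = 0  t=4,i=20
  bits 10110010010011110111011010001100 = 2991552140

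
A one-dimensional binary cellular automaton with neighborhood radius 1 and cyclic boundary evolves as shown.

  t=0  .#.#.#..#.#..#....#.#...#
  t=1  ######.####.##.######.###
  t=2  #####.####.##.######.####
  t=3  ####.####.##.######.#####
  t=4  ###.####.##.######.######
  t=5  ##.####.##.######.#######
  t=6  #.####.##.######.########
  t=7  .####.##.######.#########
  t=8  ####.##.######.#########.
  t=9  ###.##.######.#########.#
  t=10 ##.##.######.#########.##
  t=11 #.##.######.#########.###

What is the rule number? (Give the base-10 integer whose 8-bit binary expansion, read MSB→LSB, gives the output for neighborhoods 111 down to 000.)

  nb ###: next=#  (t=1,i=0, bit7=1)
  nb ##.: next=.  (t=1,i=5, bit6=0)
  nb #.#: next=#  (t=0,i=0, bit5=1)
  nb #..: next=.  (t=0,i=6, bit4=0)
  nb .##: next=#  (t=1,i=7, bit3=1)
  nb .#.: next=#  (t=0,i=1, bit2=1)
  nb ..#: next=#  (t=0,i=7, bit1=1)
  nb ...: next=#  (t=0,i=15, bit0=1)
  bits 10101111 = 175

175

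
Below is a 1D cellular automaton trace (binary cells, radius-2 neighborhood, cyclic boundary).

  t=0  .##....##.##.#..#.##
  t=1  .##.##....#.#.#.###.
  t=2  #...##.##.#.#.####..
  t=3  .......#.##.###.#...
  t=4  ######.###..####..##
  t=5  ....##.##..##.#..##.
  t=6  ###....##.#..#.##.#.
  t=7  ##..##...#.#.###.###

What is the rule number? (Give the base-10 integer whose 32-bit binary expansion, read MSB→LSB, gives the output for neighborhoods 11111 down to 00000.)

1693014691

  [31] ##### => .  t=4,i=0
  [30] ####. => #  t=2,i=16
  [29] ###.# => #  t=3,i=14
  [28] ###.. => .  t=1,i=18
  [27] ##.## => .  t=0,i=0
  [26] ##.#. => #  t=0,i=12
  [25] ##..# => .  t=1,i=19
  [24] ##... => .  t=0,i=3
  [23] #.### => #  t=1,i=16
  [22] #.##. => #  t=0,i=1
  [21] #.#.# => #  t=1,i=12
  [20] #.#.. => .  t=0,i=13
  [19] #..## => #  t=1,i=0
  [18] #..#. => .  t=0,i=15
  [17] #...# => .  t=2,i=2
  [16] #.... => #  t=0,i=4
  [15] .#### => .  t=2,i=15
  [14] .###. => #  t=1,i=17
  [13] .##.# => .  t=0,i=8
  [12] .##.. => #  t=0,i=2
  [11] .#.## => #  t=0,i=17
  [10] .#.#. => .  t=1,i=11
  [9] .#..# => #  t=0,i=14
  [8] .#... => .  t=2,i=1
  [7] ..### => #  t=4,i=12
  [6] ..##. => .  t=0,i=7
  [5] ..#.# => #  t=0,i=16
  [4] ..#.. => .  t=2,i=0
  [3] ...## => .  t=0,i=6
  [2] ...#. => .  t=1,i=9
  [1] ....# => #  t=0,i=5
  [0] ..... => #  t=3,i=0
  bits 01100100111010010101101010100011 = 1693014691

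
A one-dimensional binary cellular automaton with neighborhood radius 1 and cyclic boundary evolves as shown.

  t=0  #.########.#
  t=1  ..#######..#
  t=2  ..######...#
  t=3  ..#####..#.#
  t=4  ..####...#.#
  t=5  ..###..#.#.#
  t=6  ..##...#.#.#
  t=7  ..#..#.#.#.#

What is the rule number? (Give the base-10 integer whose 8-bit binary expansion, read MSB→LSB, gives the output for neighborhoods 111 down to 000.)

141

  ###|#  b7=1 t=0,i=3
  ##.|.  b6=0 t=0,i=0
  #.#|.  b5=0 t=0,i=1
  #..|.  b4=0 t=1,i=0
  .##|#  b3=1 t=0,i=2
  .#.|#  b2=1 t=1,i=11
  ..#|.  b1=0 t=1,i=1
  ...|#  b0=1 t=2,i=9
  bits 10001101 = 141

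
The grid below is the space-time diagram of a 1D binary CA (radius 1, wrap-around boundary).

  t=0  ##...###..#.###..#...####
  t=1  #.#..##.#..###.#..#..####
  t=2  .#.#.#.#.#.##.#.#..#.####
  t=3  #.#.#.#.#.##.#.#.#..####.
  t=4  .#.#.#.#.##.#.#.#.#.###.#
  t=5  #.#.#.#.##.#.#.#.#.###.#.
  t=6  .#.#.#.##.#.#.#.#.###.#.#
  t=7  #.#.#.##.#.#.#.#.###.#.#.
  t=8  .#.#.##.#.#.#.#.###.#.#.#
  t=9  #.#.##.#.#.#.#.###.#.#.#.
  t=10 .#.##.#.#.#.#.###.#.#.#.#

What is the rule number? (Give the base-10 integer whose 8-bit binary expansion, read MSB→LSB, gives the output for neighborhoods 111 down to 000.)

  nb ###: next=#  (t=0,i=0, bit7=1)
  nb ##.: next=.  (t=0,i=1, bit6=0)
  nb #.#: next=#  (t=0,i=11, bit5=1)
  nb #..: next=#  (t=0,i=2, bit4=1)
  nb .##: next=#  (t=0,i=5, bit3=1)
  nb .#.: next=.  (t=0,i=10, bit2=0)
  nb ..#: next=.  (t=0,i=4, bit1=0)
  nb ...: next=.  (t=0,i=3, bit0=0)
  bits 10111000 = 184

184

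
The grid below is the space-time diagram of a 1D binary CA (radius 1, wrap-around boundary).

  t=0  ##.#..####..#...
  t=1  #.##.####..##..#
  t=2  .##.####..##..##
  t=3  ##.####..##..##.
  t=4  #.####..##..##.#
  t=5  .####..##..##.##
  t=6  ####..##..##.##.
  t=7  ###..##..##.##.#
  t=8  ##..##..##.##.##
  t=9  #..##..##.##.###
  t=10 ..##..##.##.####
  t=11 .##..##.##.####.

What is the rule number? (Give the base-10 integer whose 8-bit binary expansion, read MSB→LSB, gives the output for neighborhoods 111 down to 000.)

174

  [7] ### => #  t=0,i=7
  [6] ##. => .  t=0,i=1
  [5] #.# => #  t=0,i=2
  [4] #.. => .  t=0,i=4
  [3] .## => #  t=0,i=0
  [2] .#. => #  t=0,i=3
  [1] ..# => #  t=0,i=5
  [0] ... => .  t=0,i=14
  bits 10101110 = 174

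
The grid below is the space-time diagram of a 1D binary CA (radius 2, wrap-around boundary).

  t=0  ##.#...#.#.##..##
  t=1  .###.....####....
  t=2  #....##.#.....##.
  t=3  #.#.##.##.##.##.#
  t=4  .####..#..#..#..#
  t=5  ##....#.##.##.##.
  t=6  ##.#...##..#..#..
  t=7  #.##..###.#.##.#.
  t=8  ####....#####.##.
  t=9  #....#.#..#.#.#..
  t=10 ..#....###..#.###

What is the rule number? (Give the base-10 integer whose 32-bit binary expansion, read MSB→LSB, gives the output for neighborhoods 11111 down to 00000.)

  [31] ##### => #  t=8,i=10
  [30] ####. => .  t=0,i=0
  [29] ###.# => #  t=0,i=1
  [28] ###.. => .  t=1,i=3
  [27] ##.## => .  t=3,i=6
  [26] ##.#. => #  t=0,i=2
  [25] ##..# => .  t=0,i=13
  [24] ##... => .  t=1,i=4
  [23] #.### => #  t=4,i=1
  [22] #.##. => #  t=0,i=11
  [21] #.#.# => #  t=0,i=9
  [20] #.#.. => #  t=0,i=3
  [19] #..## => .  t=0,i=14
  [18] #..#. => #  t=4,i=6
  [17] #...# => .  t=0,i=5
  [16] #.... => #  t=1,i=5
  [15] .#### => .  t=0,i=16
  [14] .###. => .  t=1,i=2
  [13] .##.# => .  t=2,i=6
  [12] .##.. => #  t=0,i=12
  [11] .#.## => #  t=0,i=10
  [10] .#.#. => .  t=0,i=8
  [9] .#..# => #  t=4,i=8
  [8] .#... => .  t=0,i=4
  [7] ..### => .  t=0,i=15
  [6] ..##. => #  t=2,i=5
  [5] ..#.# => .  t=0,i=7
  [4] ..#.. => .  t=4,i=7
  [3] ...## => #  t=1,i=0
  [2] ...#. => .  t=0,i=6
  [1] ....# => .  t=1,i=7
  [0] ..... => #  t=1,i=6
  bits 10100100111101010001101001001001 = 2767526473

2767526473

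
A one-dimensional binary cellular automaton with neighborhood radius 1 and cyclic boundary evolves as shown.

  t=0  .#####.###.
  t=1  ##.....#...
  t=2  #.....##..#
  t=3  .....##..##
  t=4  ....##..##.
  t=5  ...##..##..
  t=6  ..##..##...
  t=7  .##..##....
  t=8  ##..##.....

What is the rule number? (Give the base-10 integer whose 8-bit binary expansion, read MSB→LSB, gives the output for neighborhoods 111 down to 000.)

  nb ###: next=.  (t=0,i=2, bit7=0)
  nb ##.: next=.  (t=0,i=5, bit6=0)
  nb #.#: next=.  (t=0,i=6, bit5=0)
  nb #..: next=.  (t=0,i=10, bit4=0)
  nb .##: next=#  (t=0,i=1, bit3=1)
  nb .#.: next=#  (t=1,i=7, bit2=1)
  nb ..#: next=#  (t=0,i=0, bit1=1)
  nb ...: next=.  (t=1,i=3, bit0=0)
  bits 00001110 = 14

14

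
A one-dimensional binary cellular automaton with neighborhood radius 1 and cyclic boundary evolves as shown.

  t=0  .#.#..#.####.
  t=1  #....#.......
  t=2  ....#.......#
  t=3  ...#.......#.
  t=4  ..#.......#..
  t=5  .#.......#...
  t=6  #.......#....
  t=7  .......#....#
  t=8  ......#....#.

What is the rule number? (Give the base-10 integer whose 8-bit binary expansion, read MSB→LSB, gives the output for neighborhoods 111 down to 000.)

2

  nb ###: next=.  (t=0,i=9, bit7=0)
  nb ##.: next=.  (t=0,i=11, bit6=0)
  nb #.#: next=.  (t=0,i=2, bit5=0)
  nb #..: next=.  (t=0,i=4, bit4=0)
  nb .##: next=.  (t=0,i=8, bit3=0)
  nb .#.: next=.  (t=0,i=1, bit2=0)
  nb ..#: next=#  (t=0,i=0, bit1=1)
  nb ...: next=.  (t=1,i=2, bit0=0)
  bits 00000010 = 2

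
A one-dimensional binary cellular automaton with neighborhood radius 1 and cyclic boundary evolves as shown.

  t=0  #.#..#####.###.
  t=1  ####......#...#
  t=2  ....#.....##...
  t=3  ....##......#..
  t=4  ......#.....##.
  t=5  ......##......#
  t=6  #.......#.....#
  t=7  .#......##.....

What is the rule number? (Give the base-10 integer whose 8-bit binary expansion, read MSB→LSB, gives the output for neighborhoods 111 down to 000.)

  ###|.  b7=0 t=0,i=6
  ##.|.  b6=0 t=0,i=9
  #.#|#  b5=1 t=0,i=1
  #..|#  b4=1 t=0,i=3
  .##|.  b3=0 t=0,i=5
  .#.|#  b2=1 t=0,i=0
  ..#|.  b1=0 t=0,i=4
  ...|.  b0=0 t=1,i=5
  bits 00110100 = 52

52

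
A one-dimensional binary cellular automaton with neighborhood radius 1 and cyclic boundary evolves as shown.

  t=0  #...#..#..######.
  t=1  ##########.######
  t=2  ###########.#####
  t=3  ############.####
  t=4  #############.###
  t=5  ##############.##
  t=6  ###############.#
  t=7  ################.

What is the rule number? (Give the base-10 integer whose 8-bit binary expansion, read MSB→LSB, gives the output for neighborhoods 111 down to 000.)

  ###|#  b7=1 t=0,i=11
  ##.|#  b6=1 t=0,i=15
  #.#|#  b5=1 t=0,i=16
  #..|#  b4=1 t=0,i=1
  .##|.  b3=0 t=0,i=10
  .#.|#  b2=1 t=0,i=0
  ..#|#  b1=1 t=0,i=3
  ...|#  b0=1 t=0,i=2
  bits 11110111 = 247

247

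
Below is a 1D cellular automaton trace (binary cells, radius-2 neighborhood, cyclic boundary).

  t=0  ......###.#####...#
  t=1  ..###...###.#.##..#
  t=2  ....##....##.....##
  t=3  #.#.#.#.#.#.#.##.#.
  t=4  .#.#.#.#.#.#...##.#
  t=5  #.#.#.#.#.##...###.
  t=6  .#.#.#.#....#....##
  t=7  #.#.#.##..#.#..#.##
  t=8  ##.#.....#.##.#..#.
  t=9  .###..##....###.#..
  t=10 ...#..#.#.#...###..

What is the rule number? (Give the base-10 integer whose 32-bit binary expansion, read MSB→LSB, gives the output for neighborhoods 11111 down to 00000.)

  #####|#  b31=1 t=0,i=12
  ####.|.  b30=0 t=0,i=13
  ###.#|#  b29=1 t=0,i=8
  ###..|#  b28=1 t=0,i=14
  ##.##|#  b27=1 t=0,i=9
  ##.#.|#  b26=1 t=1,i=11
  ##..#|.  b25=0 t=1,i=16
  ##...|#  b24=1 t=0,i=15
  #.###|#  b23=1 t=0,i=10
  #.##.|.  b22=0 t=1,i=14
  #.#.#|.  b21=0 t=1,i=12
  #.#..|#  b20=1 t=4,i=11
  #..##|.  b19=0 t=1,i=1
  #..#.|#  b18=1 t=1,i=17
  #...#|.  b17=0 t=0,i=16
  #....|.  b16=0 t=0,i=1
  .####|.  b15=0 t=0,i=11
  .###.|.  b14=0 t=0,i=7
  .##.#|#  b13=1 t=3,i=15
  .##..|.  b12=0 t=1,i=15
  .#.##|.  b11=0 t=1,i=13
  .#.#.|#  b10=1 t=3,i=1
  .#..#|.  b9=0 t=1,i=0
  .#...|.  b8=0 t=0,i=0
  ..###|.  b7=0 t=0,i=6
  ..##.|#  b6=1 t=2,i=4
  ..#.#|.  b5=0 t=7,i=10
  ..#..|#  b4=1 t=0,i=18
  ...##|.  b3=0 t=0,i=5
  ...#.|.  b2=0 t=0,i=17
  ....#|#  b1=1 t=0,i=4
  .....|#  b0=1 t=0,i=2
  bits 10111101100101000010010001010011 = 3180602451

3180602451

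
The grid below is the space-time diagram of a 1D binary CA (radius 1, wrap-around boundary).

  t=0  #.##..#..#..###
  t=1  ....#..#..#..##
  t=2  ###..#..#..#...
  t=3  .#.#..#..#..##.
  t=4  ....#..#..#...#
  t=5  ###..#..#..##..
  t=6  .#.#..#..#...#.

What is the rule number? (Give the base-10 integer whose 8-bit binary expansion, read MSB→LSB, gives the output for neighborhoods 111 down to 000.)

145

  ###|#  b7=1 t=0,i=13
  ##.|.  b6=0 t=0,i=0
  #.#|.  b5=0 t=0,i=1
  #..|#  b4=1 t=0,i=4
  .##|.  b3=0 t=0,i=2
  .#.|.  b2=0 t=0,i=6
  ..#|.  b1=0 t=0,i=5
  ...|#  b0=1 t=1,i=1
  bits 10010001 = 145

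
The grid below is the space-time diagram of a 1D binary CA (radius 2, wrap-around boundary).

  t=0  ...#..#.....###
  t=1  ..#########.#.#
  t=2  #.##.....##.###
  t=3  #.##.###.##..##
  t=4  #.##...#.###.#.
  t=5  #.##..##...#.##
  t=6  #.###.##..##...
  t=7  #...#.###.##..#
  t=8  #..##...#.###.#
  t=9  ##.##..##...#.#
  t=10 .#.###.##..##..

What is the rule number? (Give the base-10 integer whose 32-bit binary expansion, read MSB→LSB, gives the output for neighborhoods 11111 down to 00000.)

  #####|.  b31=0 t=1,i=4
  ####.|#  b30=1 t=1,i=9
  ###.#|#  b29=1 t=1,i=10
  ###..|#  b28=1 t=0,i=14
  ##.##|.  b27=0 t=2,i=1
  ##.#.|.  b26=0 t=1,i=11
  ##..#|#  b25=1 t=3,i=11
  ##...|.  b24=0 t=0,i=0
  #.###|.  b23=0 t=2,i=12
  #.##.|#  b22=1 t=2,i=2
  #.#.#|#  b21=1 t=1,i=12
  #.#..|#  b20=1 t=1,i=14
  #..##|.  b19=0 t=1,i=1
  #..#.|#  b18=1 t=0,i=5
  #...#|.  b17=0 t=0,i=1
  #....|#  b16=1 t=0,i=8
  .####|#  b15=1 t=1,i=3
  .###.|.  b14=0 t=0,i=13
  .##.#|#  b13=1 t=2,i=10
  .##..|#  b12=1 t=2,i=3
  .#.##|.  b11=0 t=4,i=1
  .#.#.|#  b10=1 t=1,i=13
  .#..#|#  b9=1 t=0,i=4
  .#...|#  b8=1 t=0,i=7
  ..###|#  b7=1 t=0,i=12
  ..##.|#  b6=1 t=2,i=9
  ..#.#|#  b5=1 t=4,i=7
  ..#..|#  b4=1 t=0,i=3
  ...##|.  b3=0 t=0,i=11
  ...#.|#  b2=1 t=0,i=2
  ....#|#  b1=1 t=0,i=10
  .....|#  b0=1 t=0,i=9
  bits 01110010011101011011011111110111 = 1920317431

1920317431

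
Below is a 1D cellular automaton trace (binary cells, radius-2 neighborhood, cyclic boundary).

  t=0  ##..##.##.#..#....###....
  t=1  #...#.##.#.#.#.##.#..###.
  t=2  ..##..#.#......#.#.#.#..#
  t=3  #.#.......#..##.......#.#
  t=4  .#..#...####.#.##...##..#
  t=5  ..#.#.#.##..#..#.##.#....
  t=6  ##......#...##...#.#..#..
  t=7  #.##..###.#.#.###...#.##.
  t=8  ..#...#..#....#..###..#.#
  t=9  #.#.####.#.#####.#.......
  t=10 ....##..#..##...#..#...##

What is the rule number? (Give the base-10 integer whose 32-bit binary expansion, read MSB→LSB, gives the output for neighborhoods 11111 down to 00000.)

230916822

  ##### -> .   bit 31 = 0  t=9,i=13
  ####. -> .   bit 30 = 0  t=4,i=10
  ###.# -> .   bit 29 = 0  t=1,i=23
  ###.. -> .   bit 28 = 0  t=0,i=20
  ##.## -> #   bit 27 = 1  t=0,i=6
  ##.#. -> #   bit 26 = 1  t=0,i=9
  ##..# -> .   bit 25 = 0  t=0,i=2
  ##... -> #   bit 24 = 1  t=0,i=21
  #.### -> #   bit 23 = 1  t=7,i=14
  #.##. -> #   bit 22 = 1  t=0,i=7
  #.#.# -> .   bit 21 = 0  t=1,i=9
  #.#.. -> .   bit 20 = 0  t=0,i=10
  #..## -> .   bit 19 = 0  t=0,i=3
  #..#. -> .   bit 18 = 0  t=0,i=12
  #...# -> #   bit 17 = 1  t=1,i=2
  #.... -> #   bit 16 = 1  t=0,i=15
  .#### -> #   bit 15 = 1  t=4,i=9
  .###. -> .   bit 14 = 0  t=0,i=19
  .##.# -> .   bit 13 = 0  t=0,i=5
  .##.. -> .   bit 12 = 0  t=0,i=1
  .#.## -> .   bit 11 = 0  t=1,i=5
  .#.#. -> .   bit 10 = 0  t=1,i=10
  .#..# -> #   bit 9 = 1  t=0,i=11
  .#... -> .   bit 8 = 0  t=0,i=14
  ..### -> #   bit 7 = 1  t=0,i=18
  ..##. -> #   bit 6 = 1  t=0,i=0
  ..#.# -> .   bit 5 = 0  t=1,i=4
  ..#.. -> #   bit 4 = 1  t=0,i=13
  ...## -> .   bit 3 = 0  t=0,i=17
  ...#. -> #   bit 2 = 1  t=1,i=3
  ....# -> #   bit 1 = 1  t=0,i=16
  ..... -> .   bit 0 = 0  t=2,i=11
  bits 00001101110000111000001011010110 = 230916822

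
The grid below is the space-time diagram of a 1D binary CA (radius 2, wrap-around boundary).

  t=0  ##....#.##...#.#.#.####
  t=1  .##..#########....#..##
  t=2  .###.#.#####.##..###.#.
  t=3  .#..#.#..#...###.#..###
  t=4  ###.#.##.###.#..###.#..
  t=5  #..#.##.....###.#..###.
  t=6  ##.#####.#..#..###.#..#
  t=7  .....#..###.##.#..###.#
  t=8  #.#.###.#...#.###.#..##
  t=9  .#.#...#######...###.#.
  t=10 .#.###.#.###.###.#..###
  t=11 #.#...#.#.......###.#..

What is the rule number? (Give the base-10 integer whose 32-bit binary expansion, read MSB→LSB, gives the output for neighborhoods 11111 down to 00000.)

2538740725

  [31] ##### => #  t=0,i=21
  [30] ####. => .  t=0,i=0
  [29] ###.# => .  t=2,i=3
  [28] ###.. => #  t=0,i=1
  [27] ##.## => .  t=1,i=0
  [26] ##.#. => #  t=2,i=4
  [25] ##..# => #  t=1,i=3
  [24] ##... => #  t=0,i=2
  [23] #.### => .  t=0,i=19
  [22] #.##. => #  t=0,i=8
  [21] #.#.# => .  t=0,i=15
  [20] #.#.. => #  t=2,i=21
  [19] #..## => .  t=1,i=4
  [18] #..#. => .  t=3,i=3
  [17] #...# => #  t=0,i=11
  [16] #.... => .  t=0,i=3
  [15] .#### => .  t=0,i=20
  [14] .###. => .  t=2,i=2
  [13] .##.# => .  t=1,i=22
  [12] .##.. => #  t=0,i=9
  [11] .#.## => #  t=0,i=7
  [10] .#.#. => .  t=0,i=14
  [9] .#..# => #  t=1,i=19
  [8] .#... => #  t=3,i=10
  [7] ..### => #  t=1,i=5
  [6] ..##. => #  t=1,i=21
  [5] ..#.# => #  t=0,i=6
  [4] ..#.. => #  t=1,i=18
  [3] ...## => .  t=3,i=12
  [2] ...#. => #  t=0,i=5
  [1] ....# => .  t=0,i=4
  [0] ..... => #  t=5,i=9
  bits 10010111010100100001101111110101 = 2538740725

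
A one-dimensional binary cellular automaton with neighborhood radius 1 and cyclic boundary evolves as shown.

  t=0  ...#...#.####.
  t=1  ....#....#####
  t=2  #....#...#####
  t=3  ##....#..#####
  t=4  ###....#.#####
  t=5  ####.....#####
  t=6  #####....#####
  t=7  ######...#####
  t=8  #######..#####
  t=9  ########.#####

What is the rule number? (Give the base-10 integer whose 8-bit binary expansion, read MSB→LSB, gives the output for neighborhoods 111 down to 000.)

  ### -> #   bit 7 = 1  t=0,i=10
  ##. -> #   bit 6 = 1  t=0,i=12
  #.# -> .   bit 5 = 0  t=0,i=8
  #.. -> #   bit 4 = 1  t=0,i=4
  .## -> #   bit 3 = 1  t=0,i=9
  .#. -> .   bit 2 = 0  t=0,i=3
  ..# -> .   bit 1 = 0  t=0,i=2
  ... -> .   bit 0 = 0  t=0,i=0
  bits 11011000 = 216

216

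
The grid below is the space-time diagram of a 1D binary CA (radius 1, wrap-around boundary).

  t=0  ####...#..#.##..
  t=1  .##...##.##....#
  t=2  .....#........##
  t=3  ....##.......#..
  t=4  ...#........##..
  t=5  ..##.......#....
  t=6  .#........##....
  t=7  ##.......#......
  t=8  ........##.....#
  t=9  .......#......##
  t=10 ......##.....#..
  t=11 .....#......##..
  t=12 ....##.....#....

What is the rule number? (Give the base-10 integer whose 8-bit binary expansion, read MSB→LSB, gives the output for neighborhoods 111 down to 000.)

  [7] ### => #  t=0,i=1
  [6] ##. => .  t=0,i=3
  [5] #.# => .  t=0,i=11
  [4] #.. => .  t=0,i=4
  [3] .## => .  t=0,i=0
  [2] .#. => #  t=0,i=7
  [1] ..# => #  t=0,i=6
  [0] ... => .  t=0,i=5
  bits 10000110 = 134

134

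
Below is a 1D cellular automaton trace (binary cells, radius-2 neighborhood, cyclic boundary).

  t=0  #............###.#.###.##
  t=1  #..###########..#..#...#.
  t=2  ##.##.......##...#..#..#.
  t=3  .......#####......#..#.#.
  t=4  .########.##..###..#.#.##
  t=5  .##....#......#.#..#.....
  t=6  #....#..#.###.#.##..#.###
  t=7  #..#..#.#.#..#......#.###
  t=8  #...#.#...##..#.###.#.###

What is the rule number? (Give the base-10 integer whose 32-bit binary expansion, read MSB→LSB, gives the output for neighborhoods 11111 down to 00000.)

1418757035

  nb #####: next=.  (t=1,i=5, bit31=0)
  nb ####.: next=#  (t=1,i=12, bit30=1)
  nb ###.#: next=.  (t=0,i=15, bit29=0)
  nb ###..: next=#  (t=0,i=0, bit28=1)
  nb ##.##: next=.  (t=0,i=22, bit27=0)
  nb ##.#.: next=#  (t=0,i=16, bit26=1)
  nb ##..#: next=.  (t=1,i=14, bit25=0)
  nb ##...: next=.  (t=0,i=1, bit24=0)
  nb #.###: next=#  (t=0,i=19, bit23=1)
  nb #.##.: next=.  (t=2,i=0, bit22=0)
  nb #.#.#: next=.  (t=0,i=17, bit21=0)
  nb #.#..: next=#  (t=1,i=0, bit20=1)
  nb #..##: next=.  (t=1,i=2, bit19=0)
  nb #..#.: next=.  (t=1,i=15, bit18=0)
  nb #...#: next=.  (t=1,i=21, bit17=0)
  nb #....: next=.  (t=0,i=2, bit16=0)
  nb .####: next=#  (t=1,i=4, bit15=1)
  nb .###.: next=.  (t=0,i=14, bit14=0)
  nb .##.#: next=.  (t=2,i=1, bit13=0)
  nb .##..: next=.  (t=2,i=4, bit12=0)
  nb .#.##: next=.  (t=0,i=18, bit11=0)
  nb .#.#.: next=.  (t=1,i=24, bit10=0)
  nb .#..#: next=#  (t=1,i=1, bit9=1)
  nb .#...: next=#  (t=1,i=20, bit8=1)
  nb ..###: next=#  (t=0,i=13, bit7=1)
  nb ..##.: next=.  (t=2,i=12, bit6=0)
  nb ..#.#: next=#  (t=1,i=23, bit5=1)
  nb ..#..: next=.  (t=1,i=16, bit4=0)
  nb ...##: next=#  (t=0,i=12, bit3=1)
  nb ...#.: next=.  (t=1,i=22, bit2=0)
  nb ....#: next=#  (t=0,i=11, bit1=1)
  nb .....: next=#  (t=0,i=3, bit0=1)
  bits 01010100100100001000001110101011 = 1418757035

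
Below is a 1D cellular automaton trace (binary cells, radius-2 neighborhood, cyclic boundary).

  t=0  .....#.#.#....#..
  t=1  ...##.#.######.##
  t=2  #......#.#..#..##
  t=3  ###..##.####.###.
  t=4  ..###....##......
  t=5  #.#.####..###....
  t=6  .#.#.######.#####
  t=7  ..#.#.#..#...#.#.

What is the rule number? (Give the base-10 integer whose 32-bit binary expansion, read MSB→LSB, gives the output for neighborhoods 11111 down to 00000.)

  #####|.  b31=0 t=1,i=10
  ####.|#  b30=1 t=1,i=12
  ###.#|.  b29=0 t=1,i=13
  ###..|#  b28=1 t=2,i=0
  ##.##|.  b27=0 t=1,i=14
  ##.#.|.  b26=0 t=1,i=5
  ##..#|#  b25=1 t=3,i=3
  ##...|#  b24=1 t=1,i=0
  #.###|.  b23=0 t=1,i=8
  #.##.|#  b22=1 t=1,i=15
  #.#.#|.  b21=0 t=0,i=7
  #.#..|#  b20=1 t=0,i=9
  #..##|#  b19=1 t=2,i=14
  #..#.|#  b18=1 t=2,i=11
  #...#|.  b17=0 t=1,i=1
  #....|#  b16=1 t=0,i=11
  .####|#  b15=1 t=1,i=9
  .###.|.  b14=0 t=2,i=16
  .##.#|.  b13=0 t=1,i=4
  .##..|#  b12=1 t=1,i=16
  .#.##|#  b11=1 t=1,i=7
  .#.#.|#  b10=1 t=0,i=6
  .#..#|#  b9=1 t=2,i=10
  .#...|#  b8=1 t=0,i=10
  ..###|#  b7=1 t=2,i=15
  ..##.|.  b6=0 t=1,i=3
  ..#.#|.  b5=0 t=0,i=5
  ..#..|.  b4=0 t=0,i=14
  ...##|.  b3=0 t=1,i=2
  ...#.|#  b2=1 t=0,i=4
  ....#|#  b1=1 t=0,i=3
  .....|.  b0=0 t=0,i=0
  bits 01010011010111011001111110000110 = 1398644614

1398644614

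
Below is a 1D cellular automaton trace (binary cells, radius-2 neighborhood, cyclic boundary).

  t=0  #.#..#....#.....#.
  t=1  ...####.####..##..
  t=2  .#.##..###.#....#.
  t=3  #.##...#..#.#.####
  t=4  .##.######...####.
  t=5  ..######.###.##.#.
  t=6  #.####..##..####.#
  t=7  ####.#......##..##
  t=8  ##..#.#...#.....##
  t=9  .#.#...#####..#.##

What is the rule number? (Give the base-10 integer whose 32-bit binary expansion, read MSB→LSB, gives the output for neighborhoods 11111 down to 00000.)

  nb #####: next=#  (t=3,i=16, bit31=1)
  nb ####.: next=.  (t=1,i=5, bit30=0)
  nb ###.#: next=.  (t=1,i=6, bit29=0)
  nb ###..: next=#  (t=1,i=11, bit28=1)
  nb ##.##: next=#  (t=1,i=7, bit27=1)
  nb ##.#.: next=#  (t=2,i=10, bit26=1)
  nb ##..#: next=.  (t=1,i=12, bit25=0)
  nb ##...: next=#  (t=1,i=16, bit24=1)
  nb #.###: next=#  (t=1,i=8, bit23=1)
  nb #.##.: next=#  (t=2,i=3, bit22=1)
  nb #.#.#: next=.  (t=0,i=0, bit21=0)
  nb #.#..: next=.  (t=0,i=2, bit20=0)
  nb #..##: next=.  (t=1,i=13, bit19=0)
  nb #..#.: next=#  (t=0,i=4, bit18=1)
  nb #...#: next=#  (t=3,i=5, bit17=1)
  nb #....: next=.  (t=0,i=7, bit16=0)
  nb .####: next=#  (t=1,i=4, bit15=1)
  nb .###.: next=.  (t=2,i=8, bit14=0)
  nb .##.#: next=#  (t=4,i=2, bit13=1)
  nb .##..: next=.  (t=1,i=15, bit12=0)
  nb .#.##: next=#  (t=2,i=2, bit11=1)
  nb .#.#.: next=.  (t=0,i=1, bit10=0)
  nb .#..#: next=#  (t=0,i=3, bit9=1)
  nb .#...: next=#  (t=0,i=6, bit8=1)
  nb ..###: next=#  (t=1,i=3, bit7=1)
  nb ..##.: next=.  (t=1,i=14, bit6=0)
  nb ..#.#: next=.  (t=0,i=16, bit5=0)
  nb ..#..: next=#  (t=0,i=5, bit4=1)
  nb ...##: next=.  (t=1,i=2, bit3=0)
  nb ...#.: next=#  (t=0,i=9, bit2=1)
  nb ....#: next=#  (t=0,i=8, bit1=1)
  nb .....: next=.  (t=0,i=13, bit0=0)
  bits 10011101110001101010101110010110 = 2647042966

2647042966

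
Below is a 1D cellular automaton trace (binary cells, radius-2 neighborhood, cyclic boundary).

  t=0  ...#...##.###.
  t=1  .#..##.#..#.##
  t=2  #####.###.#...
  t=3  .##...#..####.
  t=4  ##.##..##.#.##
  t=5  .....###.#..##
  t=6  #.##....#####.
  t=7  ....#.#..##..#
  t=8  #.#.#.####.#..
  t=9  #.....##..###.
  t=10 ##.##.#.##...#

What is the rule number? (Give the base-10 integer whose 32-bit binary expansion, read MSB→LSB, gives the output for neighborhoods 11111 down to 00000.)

2543485795

  #####|#  b31=1 t=2,i=2
  ####.|.  b30=0 t=2,i=3
  ###.#|.  b29=0 t=2,i=4
  ###..|#  b28=1 t=0,i=12
  ##.##|.  b27=0 t=0,i=9
  ##.#.|#  b26=1 t=1,i=0
  ##..#|#  b25=1 t=3,i=13
  ##...|#  b24=1 t=0,i=13
  #.###|#  b23=1 t=0,i=10
  #.##.|.  b22=0 t=1,i=12
  #.#.#|.  b21=0 t=4,i=10
  #.#..|#  b20=1 t=1,i=1
  #..##|#  b19=1 t=1,i=3
  #..#.|.  b18=0 t=1,i=9
  #...#|#  b17=1 t=0,i=5
  #....|.  b16=0 t=0,i=0
  .####|#  b15=1 t=2,i=1
  .###.|.  b14=0 t=0,i=11
  .##.#|.  b13=0 t=0,i=8
  .##..|.  b12=0 t=3,i=2
  .#.##|.  b11=0 t=1,i=11
  .#.#.|.  b10=0 t=7,i=5
  .#..#|#  b9=1 t=1,i=2
  .#...|#  b8=1 t=0,i=4
  ..###|.  b7=0 t=2,i=0
  ..##.|#  b6=1 t=0,i=7
  ..#.#|#  b5=1 t=1,i=10
  ..#..|.  b4=0 t=0,i=3
  ...##|.  b3=0 t=0,i=6
  ...#.|.  b2=0 t=0,i=2
  ....#|#  b1=1 t=0,i=1
  .....|#  b0=1 t=5,i=2
  bits 10010111100110101000001101100011 = 2543485795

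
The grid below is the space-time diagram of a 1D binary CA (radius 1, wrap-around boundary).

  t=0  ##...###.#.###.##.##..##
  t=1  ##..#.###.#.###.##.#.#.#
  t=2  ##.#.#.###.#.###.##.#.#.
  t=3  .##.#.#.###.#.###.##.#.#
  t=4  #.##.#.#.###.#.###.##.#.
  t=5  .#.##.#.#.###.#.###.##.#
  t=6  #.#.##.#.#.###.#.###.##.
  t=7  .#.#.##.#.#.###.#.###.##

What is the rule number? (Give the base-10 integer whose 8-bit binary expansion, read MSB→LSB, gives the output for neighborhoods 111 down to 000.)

  nb ###: next=#  (t=0,i=0, bit7=1)
  nb ##.: next=#  (t=0,i=1, bit6=1)
  nb #.#: next=#  (t=0,i=8, bit5=1)
  nb #..: next=.  (t=0,i=2, bit4=0)
  nb .##: next=.  (t=0,i=5, bit3=0)
  nb .#.: next=.  (t=0,i=9, bit2=0)
  nb ..#: next=#  (t=0,i=4, bit1=1)
  nb ...: next=.  (t=0,i=3, bit0=0)
  bits 11100010 = 226

226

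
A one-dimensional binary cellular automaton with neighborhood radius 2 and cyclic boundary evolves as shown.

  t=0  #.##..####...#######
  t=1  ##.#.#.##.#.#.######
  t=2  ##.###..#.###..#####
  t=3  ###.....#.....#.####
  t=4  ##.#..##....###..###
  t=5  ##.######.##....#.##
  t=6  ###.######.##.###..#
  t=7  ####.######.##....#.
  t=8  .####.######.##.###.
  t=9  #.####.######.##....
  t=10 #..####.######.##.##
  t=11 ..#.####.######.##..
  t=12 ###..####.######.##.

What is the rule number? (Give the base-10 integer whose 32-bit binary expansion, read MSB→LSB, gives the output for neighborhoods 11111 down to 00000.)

  [31] ##### => #  t=0,i=15
  [30] ####. => #  t=0,i=8
  [29] ###.# => #  t=0,i=0
  [28] ###.. => .  t=0,i=9
  [27] ##.## => #  t=0,i=1
  [26] ##.#. => .  t=1,i=2
  [25] ##..# => .  t=0,i=4
  [24] ##... => #  t=0,i=10
  [23] #.### => .  t=1,i=14
  [22] #.##. => .  t=0,i=2
  [21] #.#.# => #  t=1,i=3
  [20] #.#.. => #  t=4,i=3
  [19] #..## => #  t=0,i=5
  [18] #..#. => .  t=2,i=7
  [17] #...# => .  t=0,i=11
  [16] #.... => .  t=3,i=4
  [15] .#### => #  t=0,i=7
  [14] .###. => .  t=2,i=4
  [13] .##.# => #  t=1,i=8
  [12] .##.. => #  t=0,i=3
  [11] .#.## => .  t=1,i=6
  [10] .#.#. => #  t=1,i=4
  [9] .#..# => #  t=4,i=4
  [8] .#... => .  t=3,i=9
  [7] ..### => .  t=0,i=6
  [6] ..##. => #  t=4,i=6
  [5] ..#.# => #  t=2,i=8
  [4] ..#.. => .  t=3,i=8
  [3] ...## => #  t=0,i=12
  [2] ...#. => #  t=3,i=7
  [1] ....# => #  t=3,i=6
  [0] ..... => .  t=3,i=5
  bits 11101001001110001011011001101110 = 3912808046

3912808046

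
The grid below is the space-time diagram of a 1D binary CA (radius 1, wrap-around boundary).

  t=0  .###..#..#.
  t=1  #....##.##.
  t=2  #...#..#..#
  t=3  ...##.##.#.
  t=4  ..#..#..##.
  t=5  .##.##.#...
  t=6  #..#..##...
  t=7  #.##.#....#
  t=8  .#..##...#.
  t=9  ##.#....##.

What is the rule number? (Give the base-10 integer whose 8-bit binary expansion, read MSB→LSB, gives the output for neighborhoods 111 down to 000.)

38

  [7] ### => .  t=0,i=2
  [6] ##. => .  t=0,i=3
  [5] #.# => #  t=1,i=7
  [4] #.. => .  t=0,i=4
  [3] .## => .  t=0,i=1
  [2] .#. => #  t=0,i=6
  [1] ..# => #  t=0,i=0
  [0] ... => .  t=1,i=2
  bits 00100110 = 38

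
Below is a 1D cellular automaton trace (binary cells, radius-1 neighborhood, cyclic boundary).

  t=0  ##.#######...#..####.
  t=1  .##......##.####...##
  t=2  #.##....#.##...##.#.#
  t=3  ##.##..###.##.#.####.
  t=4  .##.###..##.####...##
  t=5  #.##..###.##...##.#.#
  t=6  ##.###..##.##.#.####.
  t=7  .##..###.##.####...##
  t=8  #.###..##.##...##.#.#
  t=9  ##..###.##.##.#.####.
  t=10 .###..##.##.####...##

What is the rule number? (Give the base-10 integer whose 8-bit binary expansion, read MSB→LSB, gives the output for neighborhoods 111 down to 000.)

118

  ###|.  b7=0 t=0,i=4
  ##.|#  b6=1 t=0,i=1
  #.#|#  b5=1 t=0,i=2
  #..|#  b4=1 t=0,i=10
  .##|.  b3=0 t=0,i=0
  .#.|#  b2=1 t=0,i=13
  ..#|#  b1=1 t=0,i=12
  ...|.  b0=0 t=0,i=11
  bits 01110110 = 118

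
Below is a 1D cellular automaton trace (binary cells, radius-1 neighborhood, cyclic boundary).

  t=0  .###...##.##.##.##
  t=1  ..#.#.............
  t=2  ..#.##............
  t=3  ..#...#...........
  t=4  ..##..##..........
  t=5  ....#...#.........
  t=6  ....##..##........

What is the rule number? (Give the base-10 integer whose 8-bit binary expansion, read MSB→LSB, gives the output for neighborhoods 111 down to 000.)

148

  ###|#  b7=1 t=0,i=2
  ##.|.  b6=0 t=0,i=3
  #.#|.  b5=0 t=0,i=0
  #..|#  b4=1 t=0,i=4
  .##|.  b3=0 t=0,i=1
  .#.|#  b2=1 t=1,i=2
  ..#|.  b1=0 t=0,i=6
  ...|.  b0=0 t=0,i=5
  bits 10010100 = 148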